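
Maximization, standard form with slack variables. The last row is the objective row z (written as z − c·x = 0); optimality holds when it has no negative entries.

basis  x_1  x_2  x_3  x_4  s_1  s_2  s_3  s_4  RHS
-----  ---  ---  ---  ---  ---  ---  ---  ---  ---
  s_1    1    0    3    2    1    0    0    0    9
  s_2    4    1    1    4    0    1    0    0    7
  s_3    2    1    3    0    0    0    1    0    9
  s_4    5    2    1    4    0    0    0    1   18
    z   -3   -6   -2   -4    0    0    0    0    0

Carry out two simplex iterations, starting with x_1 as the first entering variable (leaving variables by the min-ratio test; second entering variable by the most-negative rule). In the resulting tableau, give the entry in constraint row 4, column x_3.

-1

Ratio test on column x_1 — row 1: 9/1 = 9; row 2: 7/4 = 7/4; row 3: 9/2 = 9/2; row 4: 18/5 = 18/5. Minimum is 7/4 at row 2 (s_2 leaves); pivot element 4.
Divide row 2 by 4; eliminate column x_1 from the other rows.
Second iteration: most negative z-row entry is -21/4 in column x_2, so x_2 enters.
Ratio test on column x_2 — row 1: entry -1/4 ≤ 0; row 2: (7/4)/(1/4) = 7; row 3: (11/2)/(1/2) = 11; row 4: (37/4)/(3/4) = 37/3. Minimum is 7 at row 2 (x_1 leaves); pivot element 1/4.
Divide row 2 by 1/4; eliminate column x_2 from the other rows.
After both pivots, the entry at constraint row 4, column x_3 is -1.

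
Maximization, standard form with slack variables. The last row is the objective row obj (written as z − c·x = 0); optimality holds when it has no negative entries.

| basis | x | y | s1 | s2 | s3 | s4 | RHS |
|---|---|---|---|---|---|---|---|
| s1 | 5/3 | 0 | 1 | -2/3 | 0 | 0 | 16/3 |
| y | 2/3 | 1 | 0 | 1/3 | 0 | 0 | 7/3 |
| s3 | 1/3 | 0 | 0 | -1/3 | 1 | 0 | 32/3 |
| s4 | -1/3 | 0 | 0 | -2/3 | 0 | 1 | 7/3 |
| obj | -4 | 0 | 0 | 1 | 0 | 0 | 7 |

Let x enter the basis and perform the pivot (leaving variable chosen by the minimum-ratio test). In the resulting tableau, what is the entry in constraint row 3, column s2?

-1/5

Ratio test on column x — row 1: (16/3)/(5/3) = 16/5; row 2: (7/3)/(2/3) = 7/2; row 3: (32/3)/(1/3) = 32; row 4: entry -1/3 ≤ 0. Minimum is 16/5 at row 1 (s1 leaves); pivot element 5/3.
Divide row 1 by 5/3; eliminate column x from the other rows.
Row 3 update in column s2: -1/3 − (1/3)·(-2/5) = -1/5.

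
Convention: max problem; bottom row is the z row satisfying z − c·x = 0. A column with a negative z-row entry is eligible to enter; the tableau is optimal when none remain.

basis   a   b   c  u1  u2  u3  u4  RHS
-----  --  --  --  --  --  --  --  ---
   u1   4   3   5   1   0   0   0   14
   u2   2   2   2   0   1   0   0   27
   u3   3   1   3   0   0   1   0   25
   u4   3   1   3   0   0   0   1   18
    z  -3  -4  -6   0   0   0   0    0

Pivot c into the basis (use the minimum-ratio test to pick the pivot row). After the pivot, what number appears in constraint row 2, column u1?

-2/5

Ratio test on column c — row 1: 14/5 = 14/5; row 2: 27/2 = 27/2; row 3: 25/3 = 25/3; row 4: 18/3 = 6. Minimum is 14/5 at row 1 (u1 leaves); pivot element 5.
Divide row 1 by 5; eliminate column c from the other rows.
Row 2 update in column u1: 0 − 2·(1/5) = -2/5.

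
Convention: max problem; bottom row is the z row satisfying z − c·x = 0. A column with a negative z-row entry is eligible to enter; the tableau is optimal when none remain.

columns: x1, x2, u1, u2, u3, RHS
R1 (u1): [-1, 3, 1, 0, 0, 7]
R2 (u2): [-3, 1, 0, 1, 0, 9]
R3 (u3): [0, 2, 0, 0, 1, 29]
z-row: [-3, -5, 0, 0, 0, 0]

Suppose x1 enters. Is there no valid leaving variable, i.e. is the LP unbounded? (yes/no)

yes

Every constraint-row entry in column x1 is ≤ 0, so increasing x1 is unbounded.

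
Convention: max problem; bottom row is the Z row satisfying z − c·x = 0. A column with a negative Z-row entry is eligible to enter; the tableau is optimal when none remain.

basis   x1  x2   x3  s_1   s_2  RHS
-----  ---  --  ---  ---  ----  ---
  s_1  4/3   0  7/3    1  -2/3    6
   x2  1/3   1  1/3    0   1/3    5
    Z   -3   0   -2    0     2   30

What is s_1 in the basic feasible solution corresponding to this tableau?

s_1 is basic (row 1); its value is the RHS of that row, 6.

6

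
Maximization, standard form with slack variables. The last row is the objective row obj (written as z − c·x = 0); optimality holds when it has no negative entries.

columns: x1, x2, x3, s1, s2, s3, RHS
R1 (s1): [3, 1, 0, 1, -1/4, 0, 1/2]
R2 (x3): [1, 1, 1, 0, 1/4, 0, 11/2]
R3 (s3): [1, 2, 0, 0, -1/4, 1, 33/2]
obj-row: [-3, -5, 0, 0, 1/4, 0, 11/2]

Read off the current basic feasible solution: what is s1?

1/2

s1 is basic (row 1); its value is the RHS of that row, 1/2.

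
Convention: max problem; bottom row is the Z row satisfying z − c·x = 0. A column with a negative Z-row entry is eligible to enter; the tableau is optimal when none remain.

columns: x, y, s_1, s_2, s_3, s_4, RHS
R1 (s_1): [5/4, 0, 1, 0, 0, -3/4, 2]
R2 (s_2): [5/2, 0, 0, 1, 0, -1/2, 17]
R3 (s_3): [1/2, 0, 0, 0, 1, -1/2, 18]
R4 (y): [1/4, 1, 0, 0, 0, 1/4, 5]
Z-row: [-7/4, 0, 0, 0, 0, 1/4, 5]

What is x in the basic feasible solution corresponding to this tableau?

x is not in the basis, so in the current basic feasible solution x = 0.

0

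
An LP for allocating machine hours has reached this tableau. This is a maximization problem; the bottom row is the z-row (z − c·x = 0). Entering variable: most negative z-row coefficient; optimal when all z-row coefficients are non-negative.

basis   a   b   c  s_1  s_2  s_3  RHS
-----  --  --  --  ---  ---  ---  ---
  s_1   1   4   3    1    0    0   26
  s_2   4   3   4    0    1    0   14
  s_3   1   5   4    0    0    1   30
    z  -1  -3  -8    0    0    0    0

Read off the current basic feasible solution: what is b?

0

b is not in the basis, so in the current basic feasible solution b = 0.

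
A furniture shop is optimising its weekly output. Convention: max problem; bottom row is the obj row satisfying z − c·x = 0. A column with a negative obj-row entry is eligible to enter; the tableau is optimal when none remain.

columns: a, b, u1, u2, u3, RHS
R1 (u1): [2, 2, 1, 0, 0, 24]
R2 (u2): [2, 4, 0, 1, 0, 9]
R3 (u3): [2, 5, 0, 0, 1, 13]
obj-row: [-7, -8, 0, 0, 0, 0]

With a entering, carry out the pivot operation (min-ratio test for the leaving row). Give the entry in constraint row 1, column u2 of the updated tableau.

Ratio test on column a — row 1: 24/2 = 12; row 2: 9/2 = 9/2; row 3: 13/2 = 13/2. Minimum is 9/2 at row 2 (u2 leaves); pivot element 2.
Divide row 2 by 2; eliminate column a from the other rows.
Row 1 update in column u2: 0 − 2·(1/2) = -1.

-1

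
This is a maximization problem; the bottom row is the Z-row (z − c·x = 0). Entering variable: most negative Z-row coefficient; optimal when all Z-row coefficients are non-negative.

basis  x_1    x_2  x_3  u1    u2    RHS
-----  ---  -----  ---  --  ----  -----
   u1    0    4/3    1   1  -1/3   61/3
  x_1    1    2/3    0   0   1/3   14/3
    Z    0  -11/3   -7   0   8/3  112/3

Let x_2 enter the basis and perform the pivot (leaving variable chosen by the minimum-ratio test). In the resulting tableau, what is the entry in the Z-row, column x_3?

Ratio test on column x_2 — row 1: (61/3)/(4/3) = 61/4; row 2: (14/3)/(2/3) = 7. Minimum is 7 at row 2 (x_1 leaves); pivot element 2/3.
Divide row 2 by 2/3; eliminate column x_2 from the other rows.
Z-row update in column x_3: -7 − (-11/3)·0 = -7.

-7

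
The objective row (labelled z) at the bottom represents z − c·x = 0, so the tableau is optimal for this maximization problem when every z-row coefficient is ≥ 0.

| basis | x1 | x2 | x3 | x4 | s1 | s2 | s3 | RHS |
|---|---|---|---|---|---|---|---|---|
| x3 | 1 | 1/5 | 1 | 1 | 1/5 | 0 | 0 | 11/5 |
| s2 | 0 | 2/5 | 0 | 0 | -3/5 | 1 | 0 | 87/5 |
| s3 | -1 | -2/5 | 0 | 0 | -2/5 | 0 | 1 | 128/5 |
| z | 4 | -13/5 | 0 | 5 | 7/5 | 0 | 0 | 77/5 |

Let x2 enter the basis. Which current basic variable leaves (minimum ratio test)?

x3

Column x2 entries and ratios — x3: (11/5)/(1/5) = 11; s2: (87/5)/(2/5) = 87/2; s3: -2/5 ≤ 0, skip.
Smallest ratio is 11 in the row of x3, so x3 leaves.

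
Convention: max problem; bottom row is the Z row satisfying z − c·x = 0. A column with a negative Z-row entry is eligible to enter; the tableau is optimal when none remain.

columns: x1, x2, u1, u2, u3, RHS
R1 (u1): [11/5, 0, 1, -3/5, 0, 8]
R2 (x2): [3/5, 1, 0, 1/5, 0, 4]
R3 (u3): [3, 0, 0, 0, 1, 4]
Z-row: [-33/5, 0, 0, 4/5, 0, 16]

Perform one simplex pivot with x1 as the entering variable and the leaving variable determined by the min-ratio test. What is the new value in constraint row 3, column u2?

Ratio test on column x1 — row 1: 8/(11/5) = 40/11; row 2: 4/(3/5) = 20/3; row 3: 4/3 = 4/3. Minimum is 4/3 at row 3 (u3 leaves); pivot element 3.
Divide row 3 by 3; eliminate column x1 from the other rows.
In the new row 3, the u2 entry is the old entry divided by the pivot: 0/3 = 0.

0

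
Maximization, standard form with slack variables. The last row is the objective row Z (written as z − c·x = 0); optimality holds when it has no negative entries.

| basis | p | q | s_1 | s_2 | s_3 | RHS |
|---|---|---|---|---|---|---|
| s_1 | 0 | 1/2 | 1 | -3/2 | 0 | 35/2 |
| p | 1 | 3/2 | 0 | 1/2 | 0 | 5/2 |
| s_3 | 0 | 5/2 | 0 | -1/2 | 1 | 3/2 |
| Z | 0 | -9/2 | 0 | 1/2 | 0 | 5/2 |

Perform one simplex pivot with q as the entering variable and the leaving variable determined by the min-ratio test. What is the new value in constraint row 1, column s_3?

Ratio test on column q — row 1: (35/2)/(1/2) = 35; row 2: (5/2)/(3/2) = 5/3; row 3: (3/2)/(5/2) = 3/5. Minimum is 3/5 at row 3 (s_3 leaves); pivot element 5/2.
Divide row 3 by 5/2; eliminate column q from the other rows.
Row 1 update in column s_3: 0 − (1/2)·(2/5) = -1/5.

-1/5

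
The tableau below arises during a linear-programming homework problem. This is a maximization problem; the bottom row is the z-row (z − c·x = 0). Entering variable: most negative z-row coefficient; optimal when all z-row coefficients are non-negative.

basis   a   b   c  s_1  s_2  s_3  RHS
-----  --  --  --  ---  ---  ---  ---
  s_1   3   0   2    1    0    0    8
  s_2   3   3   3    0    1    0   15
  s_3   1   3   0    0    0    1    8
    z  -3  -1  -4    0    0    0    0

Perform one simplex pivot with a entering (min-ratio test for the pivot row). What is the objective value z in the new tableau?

Ratio test on column a — row 1: 8/3 = 8/3; row 2: 15/3 = 5; row 3: 8/1 = 8. Minimum is 8/3 at row 1 (s_1 leaves); pivot element 3.
Pivot on row 1; the z-row RHS becomes 0 − (-3)·(8/3) = 8.

8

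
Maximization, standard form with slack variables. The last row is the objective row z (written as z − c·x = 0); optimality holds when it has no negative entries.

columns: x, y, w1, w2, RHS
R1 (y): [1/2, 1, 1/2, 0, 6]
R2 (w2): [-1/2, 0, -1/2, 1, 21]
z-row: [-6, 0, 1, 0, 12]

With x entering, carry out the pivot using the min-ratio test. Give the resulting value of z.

Ratio test on column x — row 1: 6/(1/2) = 12; row 2: entry -1/2 ≤ 0. Minimum is 12 at row 1 (y leaves); pivot element 1/2.
Pivot on row 1; the z-row RHS becomes 12 − (-6)·12 = 84.

84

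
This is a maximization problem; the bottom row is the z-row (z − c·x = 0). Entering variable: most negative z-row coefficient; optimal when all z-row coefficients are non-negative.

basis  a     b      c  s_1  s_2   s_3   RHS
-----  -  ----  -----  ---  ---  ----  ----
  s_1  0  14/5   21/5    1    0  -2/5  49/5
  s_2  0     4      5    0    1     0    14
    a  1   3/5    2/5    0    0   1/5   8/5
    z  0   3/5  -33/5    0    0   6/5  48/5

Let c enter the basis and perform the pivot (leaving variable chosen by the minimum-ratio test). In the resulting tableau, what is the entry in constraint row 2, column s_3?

Ratio test on column c — row 1: (49/5)/(21/5) = 7/3; row 2: 14/5 = 14/5; row 3: (8/5)/(2/5) = 4. Minimum is 7/3 at row 1 (s_1 leaves); pivot element 21/5.
Divide row 1 by 21/5; eliminate column c from the other rows.
Row 2 update in column s_3: 0 − 5·(-2/21) = 10/21.

10/21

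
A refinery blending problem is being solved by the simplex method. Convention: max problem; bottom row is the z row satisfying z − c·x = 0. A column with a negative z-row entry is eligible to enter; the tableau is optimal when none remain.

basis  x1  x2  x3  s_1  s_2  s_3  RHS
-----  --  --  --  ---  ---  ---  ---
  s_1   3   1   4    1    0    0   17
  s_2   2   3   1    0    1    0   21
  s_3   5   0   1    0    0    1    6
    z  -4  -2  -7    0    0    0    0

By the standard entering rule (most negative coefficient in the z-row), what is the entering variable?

x3

Negative z-row entries: x1: -4, x2: -2, x3: -7.
The most negative is -7 in column x3, so x3 enters.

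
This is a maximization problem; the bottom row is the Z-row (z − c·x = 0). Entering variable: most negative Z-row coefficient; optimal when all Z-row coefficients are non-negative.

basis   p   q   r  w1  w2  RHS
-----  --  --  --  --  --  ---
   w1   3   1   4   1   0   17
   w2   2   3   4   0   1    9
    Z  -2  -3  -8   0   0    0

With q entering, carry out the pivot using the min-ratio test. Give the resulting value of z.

Ratio test on column q — row 1: 17/1 = 17; row 2: 9/3 = 3. Minimum is 3 at row 2 (w2 leaves); pivot element 3.
Pivot on row 2; the Z-row RHS becomes 0 − (-3)·3 = 9.

9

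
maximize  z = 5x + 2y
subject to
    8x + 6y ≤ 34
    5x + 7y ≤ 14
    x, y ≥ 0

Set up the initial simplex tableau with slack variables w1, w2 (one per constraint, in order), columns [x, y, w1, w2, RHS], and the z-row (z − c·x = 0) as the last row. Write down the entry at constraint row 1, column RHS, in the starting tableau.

34

The RHS of constraint 1 is b_1 = 34.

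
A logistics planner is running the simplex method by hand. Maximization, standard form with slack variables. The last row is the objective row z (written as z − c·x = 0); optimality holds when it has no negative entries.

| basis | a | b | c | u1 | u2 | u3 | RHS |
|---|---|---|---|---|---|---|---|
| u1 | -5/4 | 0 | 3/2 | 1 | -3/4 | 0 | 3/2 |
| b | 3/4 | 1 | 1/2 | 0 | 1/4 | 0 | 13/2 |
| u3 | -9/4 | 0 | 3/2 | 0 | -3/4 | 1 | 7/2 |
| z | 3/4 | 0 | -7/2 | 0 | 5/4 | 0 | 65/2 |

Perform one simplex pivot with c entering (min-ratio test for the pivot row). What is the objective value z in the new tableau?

36

Ratio test on column c — row 1: (3/2)/(3/2) = 1; row 2: (13/2)/(1/2) = 13; row 3: (7/2)/(3/2) = 7/3. Minimum is 1 at row 1 (u1 leaves); pivot element 3/2.
Pivot on row 1; the z-row RHS becomes 65/2 − (-7/2)·1 = 36.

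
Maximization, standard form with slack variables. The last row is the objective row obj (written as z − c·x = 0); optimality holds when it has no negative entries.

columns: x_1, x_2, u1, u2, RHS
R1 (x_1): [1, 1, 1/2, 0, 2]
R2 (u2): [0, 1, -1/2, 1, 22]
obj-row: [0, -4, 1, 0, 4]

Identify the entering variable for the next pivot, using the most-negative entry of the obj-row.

Negative obj-row entries: x_2: -4.
The most negative is -4 in column x_2, so x_2 enters.

x_2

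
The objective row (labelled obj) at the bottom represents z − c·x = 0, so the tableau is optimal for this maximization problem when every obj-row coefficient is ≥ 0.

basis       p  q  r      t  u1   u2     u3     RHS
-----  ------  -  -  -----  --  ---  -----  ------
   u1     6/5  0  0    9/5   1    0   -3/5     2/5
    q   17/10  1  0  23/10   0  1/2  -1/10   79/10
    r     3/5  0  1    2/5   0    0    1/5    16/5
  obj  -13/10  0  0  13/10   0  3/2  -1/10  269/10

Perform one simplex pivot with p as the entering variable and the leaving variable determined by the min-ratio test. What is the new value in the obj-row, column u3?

-3/4

Ratio test on column p — row 1: (2/5)/(6/5) = 1/3; row 2: (79/10)/(17/10) = 79/17; row 3: (16/5)/(3/5) = 16/3. Minimum is 1/3 at row 1 (u1 leaves); pivot element 6/5.
Divide row 1 by 6/5; eliminate column p from the other rows.
obj-row update in column u3: -1/10 − (-13/10)·(-1/2) = -3/4.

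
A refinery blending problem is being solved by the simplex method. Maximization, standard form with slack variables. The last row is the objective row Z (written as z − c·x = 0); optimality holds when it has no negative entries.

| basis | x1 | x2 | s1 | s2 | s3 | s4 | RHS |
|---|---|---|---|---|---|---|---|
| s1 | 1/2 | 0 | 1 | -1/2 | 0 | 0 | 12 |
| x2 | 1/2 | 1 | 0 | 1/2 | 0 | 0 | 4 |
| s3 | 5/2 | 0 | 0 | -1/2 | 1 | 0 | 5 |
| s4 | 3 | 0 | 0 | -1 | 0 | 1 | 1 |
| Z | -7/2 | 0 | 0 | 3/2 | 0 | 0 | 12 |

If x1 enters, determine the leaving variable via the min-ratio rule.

s4

Column x1 entries and ratios — s1: 12/(1/2) = 24; x2: 4/(1/2) = 8; s3: 5/(5/2) = 2; s4: 1/3 = 1/3.
Smallest ratio is 1/3 in the row of s4, so s4 leaves.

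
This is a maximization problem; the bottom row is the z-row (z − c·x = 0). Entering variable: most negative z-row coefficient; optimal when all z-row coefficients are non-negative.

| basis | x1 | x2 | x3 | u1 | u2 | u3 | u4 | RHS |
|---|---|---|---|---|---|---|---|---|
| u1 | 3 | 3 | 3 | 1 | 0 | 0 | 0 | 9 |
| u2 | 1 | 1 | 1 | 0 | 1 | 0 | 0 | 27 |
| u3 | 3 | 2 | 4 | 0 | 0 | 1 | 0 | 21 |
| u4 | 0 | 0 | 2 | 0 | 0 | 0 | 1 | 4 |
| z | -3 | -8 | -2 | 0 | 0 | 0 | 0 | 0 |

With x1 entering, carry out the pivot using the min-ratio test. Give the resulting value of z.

9

Ratio test on column x1 — row 1: 9/3 = 3; row 2: 27/1 = 27; row 3: 21/3 = 7; row 4: entry 0 ≤ 0. Minimum is 3 at row 1 (u1 leaves); pivot element 3.
Pivot on row 1; the z-row RHS becomes 0 − (-3)·3 = 9.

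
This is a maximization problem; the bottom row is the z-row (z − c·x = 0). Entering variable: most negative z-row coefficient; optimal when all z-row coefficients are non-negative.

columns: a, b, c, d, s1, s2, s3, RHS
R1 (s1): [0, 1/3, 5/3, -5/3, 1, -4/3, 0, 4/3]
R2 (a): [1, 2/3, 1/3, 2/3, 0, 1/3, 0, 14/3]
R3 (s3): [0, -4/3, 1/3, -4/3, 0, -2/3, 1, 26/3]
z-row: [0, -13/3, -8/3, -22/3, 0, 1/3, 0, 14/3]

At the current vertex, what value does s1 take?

4/3

s1 is basic (row 1); its value is the RHS of that row, 4/3.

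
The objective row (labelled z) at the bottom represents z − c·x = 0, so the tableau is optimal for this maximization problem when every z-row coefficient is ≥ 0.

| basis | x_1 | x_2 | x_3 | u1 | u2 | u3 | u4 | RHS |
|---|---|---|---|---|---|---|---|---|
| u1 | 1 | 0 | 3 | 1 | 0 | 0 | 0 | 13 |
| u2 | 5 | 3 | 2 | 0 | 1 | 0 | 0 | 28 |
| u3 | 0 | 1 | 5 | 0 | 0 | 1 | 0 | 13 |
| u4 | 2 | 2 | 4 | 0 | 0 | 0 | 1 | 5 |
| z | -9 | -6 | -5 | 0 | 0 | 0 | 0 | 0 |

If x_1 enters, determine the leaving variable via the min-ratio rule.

u4

Column x_1 entries and ratios — u1: 13/1 = 13; u2: 28/5 = 28/5; u3: 0 ≤ 0, skip; u4: 5/2 = 5/2.
Smallest ratio is 5/2 in the row of u4, so u4 leaves.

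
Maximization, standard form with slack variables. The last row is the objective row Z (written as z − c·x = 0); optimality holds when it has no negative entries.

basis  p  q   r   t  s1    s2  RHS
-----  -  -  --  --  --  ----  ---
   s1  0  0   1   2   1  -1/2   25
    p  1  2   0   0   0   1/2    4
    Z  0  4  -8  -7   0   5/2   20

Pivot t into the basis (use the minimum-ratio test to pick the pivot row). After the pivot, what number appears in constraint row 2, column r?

Ratio test on column t — row 1: 25/2 = 25/2; row 2: entry 0 ≤ 0. Minimum is 25/2 at row 1 (s1 leaves); pivot element 2.
Divide row 1 by 2; eliminate column t from the other rows.
Row 2 update in column r: 0 − 0·(1/2) = 0.

0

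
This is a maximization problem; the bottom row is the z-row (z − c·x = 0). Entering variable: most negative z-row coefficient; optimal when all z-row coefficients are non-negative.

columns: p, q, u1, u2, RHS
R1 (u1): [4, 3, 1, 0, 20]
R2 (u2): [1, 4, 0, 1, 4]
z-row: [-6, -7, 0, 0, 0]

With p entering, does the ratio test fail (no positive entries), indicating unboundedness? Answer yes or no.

no

Column p has positive entries in row(s) 1, 2, so the ratio test bounds it — not unbounded.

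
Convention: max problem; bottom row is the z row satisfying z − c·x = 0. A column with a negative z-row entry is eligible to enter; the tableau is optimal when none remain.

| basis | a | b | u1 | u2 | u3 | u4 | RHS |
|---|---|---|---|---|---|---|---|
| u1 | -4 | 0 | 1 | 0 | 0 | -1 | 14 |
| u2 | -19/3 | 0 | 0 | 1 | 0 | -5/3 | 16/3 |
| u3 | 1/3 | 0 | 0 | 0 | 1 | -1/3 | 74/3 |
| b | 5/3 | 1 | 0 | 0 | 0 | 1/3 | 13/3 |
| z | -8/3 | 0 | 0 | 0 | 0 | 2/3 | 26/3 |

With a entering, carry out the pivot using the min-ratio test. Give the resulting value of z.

78/5

Ratio test on column a — row 1: entry -4 ≤ 0; row 2: entry -19/3 ≤ 0; row 3: (74/3)/(1/3) = 74; row 4: (13/3)/(5/3) = 13/5. Minimum is 13/5 at row 4 (b leaves); pivot element 5/3.
Pivot on row 4; the z-row RHS becomes 26/3 − (-8/3)·(13/5) = 78/5.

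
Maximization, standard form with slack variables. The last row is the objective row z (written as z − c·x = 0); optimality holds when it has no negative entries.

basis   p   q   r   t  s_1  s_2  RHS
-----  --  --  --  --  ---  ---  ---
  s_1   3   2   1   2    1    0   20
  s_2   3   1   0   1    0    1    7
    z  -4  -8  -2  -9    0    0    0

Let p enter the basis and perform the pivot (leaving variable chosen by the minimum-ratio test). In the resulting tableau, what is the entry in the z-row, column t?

Ratio test on column p — row 1: 20/3 = 20/3; row 2: 7/3 = 7/3. Minimum is 7/3 at row 2 (s_2 leaves); pivot element 3.
Divide row 2 by 3; eliminate column p from the other rows.
z-row update in column t: -9 − (-4)·(1/3) = -23/3.

-23/3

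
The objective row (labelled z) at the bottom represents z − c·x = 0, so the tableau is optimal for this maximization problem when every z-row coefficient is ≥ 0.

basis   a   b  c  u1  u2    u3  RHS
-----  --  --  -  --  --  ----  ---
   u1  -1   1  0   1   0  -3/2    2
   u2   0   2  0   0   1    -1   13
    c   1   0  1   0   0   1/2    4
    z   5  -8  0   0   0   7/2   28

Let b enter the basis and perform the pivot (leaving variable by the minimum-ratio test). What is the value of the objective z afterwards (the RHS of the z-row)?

44

Ratio test on column b — row 1: 2/1 = 2; row 2: 13/2 = 13/2; row 3: entry 0 ≤ 0. Minimum is 2 at row 1 (u1 leaves); pivot element 1.
Pivot on row 1; the z-row RHS becomes 28 − (-8)·2 = 44.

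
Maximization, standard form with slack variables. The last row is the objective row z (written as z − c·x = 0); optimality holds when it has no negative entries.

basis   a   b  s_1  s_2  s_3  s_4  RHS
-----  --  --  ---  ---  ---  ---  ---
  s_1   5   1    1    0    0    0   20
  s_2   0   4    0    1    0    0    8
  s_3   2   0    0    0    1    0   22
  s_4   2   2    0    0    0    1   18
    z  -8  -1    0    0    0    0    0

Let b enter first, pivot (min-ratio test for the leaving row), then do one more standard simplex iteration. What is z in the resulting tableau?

154/5

Ratio test on column b — row 1: 20/1 = 20; row 2: 8/4 = 2; row 3: entry 0 ≤ 0; row 4: 18/2 = 9. Minimum is 2 at row 2 (s_2 leaves); pivot element 4.
Pivot on row 2; the z-row RHS becomes 0 − (-1)·2 = 2.
Next entering variable (most negative z-row entry -8): a.
Ratio test on column a — row 1: 18/5 = 18/5; row 2: entry 0 ≤ 0; row 3: 22/2 = 11; row 4: 14/2 = 7. Minimum is 18/5 at row 1 (s_1 leaves); pivot element 5.
After the second pivot the z-row RHS is 2 − (-8)·(18/5) = 154/5.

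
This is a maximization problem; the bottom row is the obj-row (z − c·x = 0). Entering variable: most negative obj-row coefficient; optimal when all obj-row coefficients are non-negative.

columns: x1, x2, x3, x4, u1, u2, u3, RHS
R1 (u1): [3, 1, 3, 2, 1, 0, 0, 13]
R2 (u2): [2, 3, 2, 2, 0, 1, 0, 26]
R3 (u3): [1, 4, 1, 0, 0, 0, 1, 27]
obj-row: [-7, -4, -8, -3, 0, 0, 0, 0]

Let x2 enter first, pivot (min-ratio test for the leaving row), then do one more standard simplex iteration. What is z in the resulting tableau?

Ratio test on column x2 — row 1: 13/1 = 13; row 2: 26/3 = 26/3; row 3: 27/4 = 27/4. Minimum is 27/4 at row 3 (u3 leaves); pivot element 4.
Pivot on row 3; the obj-row RHS becomes 0 − (-4)·(27/4) = 27.
Next entering variable (most negative obj-row entry -7): x3.
Ratio test on column x3 — row 1: (25/4)/(11/4) = 25/11; row 2: (23/4)/(5/4) = 23/5; row 3: (27/4)/(1/4) = 27. Minimum is 25/11 at row 1 (u1 leaves); pivot element 11/4.
After the second pivot the obj-row RHS is 27 − (-7)·(25/11) = 472/11.

472/11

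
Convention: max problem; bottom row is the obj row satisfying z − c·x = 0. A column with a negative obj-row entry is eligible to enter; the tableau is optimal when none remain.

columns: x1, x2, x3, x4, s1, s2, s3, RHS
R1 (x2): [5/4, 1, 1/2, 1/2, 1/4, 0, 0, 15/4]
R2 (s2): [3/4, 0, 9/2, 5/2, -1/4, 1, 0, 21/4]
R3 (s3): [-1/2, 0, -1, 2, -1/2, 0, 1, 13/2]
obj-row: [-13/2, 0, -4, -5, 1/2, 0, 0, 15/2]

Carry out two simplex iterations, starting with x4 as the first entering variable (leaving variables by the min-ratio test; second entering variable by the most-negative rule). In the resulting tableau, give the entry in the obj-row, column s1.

15/11

Ratio test on column x4 — row 1: (15/4)/(1/2) = 15/2; row 2: (21/4)/(5/2) = 21/10; row 3: (13/2)/2 = 13/4. Minimum is 21/10 at row 2 (s2 leaves); pivot element 5/2.
Divide row 2 by 5/2; eliminate column x4 from the other rows.
Second iteration: most negative obj-row entry is -5 in column x1, so x1 enters.
Ratio test on column x1 — row 1: (27/10)/(11/10) = 27/11; row 2: (21/10)/(3/10) = 7; row 3: entry -11/10 ≤ 0. Minimum is 27/11 at row 1 (x2 leaves); pivot element 11/10.
Divide row 1 by 11/10; eliminate column x1 from the other rows.
After both pivots, the entry at the obj-row, column s1 is 15/11.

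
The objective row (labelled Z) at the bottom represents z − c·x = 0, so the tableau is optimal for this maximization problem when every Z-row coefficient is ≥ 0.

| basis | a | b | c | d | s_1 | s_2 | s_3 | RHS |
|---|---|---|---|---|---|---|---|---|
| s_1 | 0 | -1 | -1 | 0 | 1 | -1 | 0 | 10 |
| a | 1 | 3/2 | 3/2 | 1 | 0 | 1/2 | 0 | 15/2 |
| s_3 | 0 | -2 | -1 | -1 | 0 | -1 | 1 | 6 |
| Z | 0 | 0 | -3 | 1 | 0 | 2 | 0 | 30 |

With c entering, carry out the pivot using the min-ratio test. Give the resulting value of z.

45

Ratio test on column c — row 1: entry -1 ≤ 0; row 2: (15/2)/(3/2) = 5; row 3: entry -1 ≤ 0. Minimum is 5 at row 2 (a leaves); pivot element 3/2.
Pivot on row 2; the Z-row RHS becomes 30 − (-3)·5 = 45.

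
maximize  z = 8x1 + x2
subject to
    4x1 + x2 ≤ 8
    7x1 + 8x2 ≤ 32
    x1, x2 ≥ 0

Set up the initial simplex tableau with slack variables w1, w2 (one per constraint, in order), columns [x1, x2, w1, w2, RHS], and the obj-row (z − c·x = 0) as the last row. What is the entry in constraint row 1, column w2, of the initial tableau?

Slack w2 belongs to constraint 2; its column is the unit vector e_2, so the entry in row 1 is 0.

0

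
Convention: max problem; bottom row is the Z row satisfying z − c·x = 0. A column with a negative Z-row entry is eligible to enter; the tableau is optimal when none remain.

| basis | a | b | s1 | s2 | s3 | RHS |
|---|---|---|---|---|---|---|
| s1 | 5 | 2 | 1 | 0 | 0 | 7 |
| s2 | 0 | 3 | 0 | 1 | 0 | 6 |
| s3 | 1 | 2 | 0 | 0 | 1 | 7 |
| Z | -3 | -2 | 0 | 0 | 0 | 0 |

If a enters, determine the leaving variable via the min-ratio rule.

Column a entries and ratios — s1: 7/5 = 7/5; s2: 0 ≤ 0, skip; s3: 7/1 = 7.
Smallest ratio is 7/5 in the row of s1, so s1 leaves.

s1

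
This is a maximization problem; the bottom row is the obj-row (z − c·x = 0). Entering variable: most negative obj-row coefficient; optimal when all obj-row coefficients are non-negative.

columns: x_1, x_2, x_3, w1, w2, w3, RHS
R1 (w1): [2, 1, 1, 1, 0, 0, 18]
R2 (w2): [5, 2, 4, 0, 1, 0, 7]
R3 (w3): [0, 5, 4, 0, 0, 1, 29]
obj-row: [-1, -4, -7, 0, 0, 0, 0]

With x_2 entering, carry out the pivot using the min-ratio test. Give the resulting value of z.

Ratio test on column x_2 — row 1: 18/1 = 18; row 2: 7/2 = 7/2; row 3: 29/5 = 29/5. Minimum is 7/2 at row 2 (w2 leaves); pivot element 2.
Pivot on row 2; the obj-row RHS becomes 0 − (-4)·(7/2) = 14.

14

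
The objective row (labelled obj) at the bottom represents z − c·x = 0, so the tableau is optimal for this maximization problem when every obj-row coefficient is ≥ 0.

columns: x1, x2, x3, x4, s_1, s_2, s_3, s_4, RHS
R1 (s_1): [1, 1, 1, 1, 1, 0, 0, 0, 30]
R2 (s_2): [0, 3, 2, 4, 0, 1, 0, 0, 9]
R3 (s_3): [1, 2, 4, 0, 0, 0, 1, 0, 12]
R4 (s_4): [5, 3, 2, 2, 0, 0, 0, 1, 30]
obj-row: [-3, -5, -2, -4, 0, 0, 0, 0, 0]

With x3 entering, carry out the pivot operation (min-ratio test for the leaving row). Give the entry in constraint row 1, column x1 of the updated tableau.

Ratio test on column x3 — row 1: 30/1 = 30; row 2: 9/2 = 9/2; row 3: 12/4 = 3; row 4: 30/2 = 15. Minimum is 3 at row 3 (s_3 leaves); pivot element 4.
Divide row 3 by 4; eliminate column x3 from the other rows.
Row 1 update in column x1: 1 − 1·(1/4) = 3/4.

3/4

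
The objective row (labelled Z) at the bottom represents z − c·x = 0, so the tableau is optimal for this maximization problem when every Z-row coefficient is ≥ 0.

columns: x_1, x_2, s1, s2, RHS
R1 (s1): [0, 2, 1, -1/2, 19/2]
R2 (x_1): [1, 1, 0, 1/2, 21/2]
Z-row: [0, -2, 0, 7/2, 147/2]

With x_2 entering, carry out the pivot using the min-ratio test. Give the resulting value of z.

83

Ratio test on column x_2 — row 1: (19/2)/2 = 19/4; row 2: (21/2)/1 = 21/2. Minimum is 19/4 at row 1 (s1 leaves); pivot element 2.
Pivot on row 1; the Z-row RHS becomes 147/2 − (-2)·(19/4) = 83.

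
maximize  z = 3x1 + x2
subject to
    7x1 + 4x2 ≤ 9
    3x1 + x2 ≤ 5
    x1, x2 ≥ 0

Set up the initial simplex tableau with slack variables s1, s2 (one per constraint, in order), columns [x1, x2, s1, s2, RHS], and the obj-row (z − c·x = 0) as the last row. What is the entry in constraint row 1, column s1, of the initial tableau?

Slack s1 belongs to constraint 1; its column is the unit vector e_1, so the entry in row 1 is 1.

1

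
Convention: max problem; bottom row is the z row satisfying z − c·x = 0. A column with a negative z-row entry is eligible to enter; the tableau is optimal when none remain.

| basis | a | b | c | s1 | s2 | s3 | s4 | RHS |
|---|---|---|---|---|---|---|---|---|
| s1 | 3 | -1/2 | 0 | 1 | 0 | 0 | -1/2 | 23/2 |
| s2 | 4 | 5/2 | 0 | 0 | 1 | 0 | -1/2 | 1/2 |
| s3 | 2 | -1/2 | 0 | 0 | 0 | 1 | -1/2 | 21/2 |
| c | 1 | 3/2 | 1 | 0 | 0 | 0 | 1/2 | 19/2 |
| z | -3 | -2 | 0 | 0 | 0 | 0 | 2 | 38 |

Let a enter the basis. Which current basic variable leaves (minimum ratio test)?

Column a entries and ratios — s1: (23/2)/3 = 23/6; s2: (1/2)/4 = 1/8; s3: (21/2)/2 = 21/4; c: (19/2)/1 = 19/2.
Smallest ratio is 1/8 in the row of s2, so s2 leaves.

s2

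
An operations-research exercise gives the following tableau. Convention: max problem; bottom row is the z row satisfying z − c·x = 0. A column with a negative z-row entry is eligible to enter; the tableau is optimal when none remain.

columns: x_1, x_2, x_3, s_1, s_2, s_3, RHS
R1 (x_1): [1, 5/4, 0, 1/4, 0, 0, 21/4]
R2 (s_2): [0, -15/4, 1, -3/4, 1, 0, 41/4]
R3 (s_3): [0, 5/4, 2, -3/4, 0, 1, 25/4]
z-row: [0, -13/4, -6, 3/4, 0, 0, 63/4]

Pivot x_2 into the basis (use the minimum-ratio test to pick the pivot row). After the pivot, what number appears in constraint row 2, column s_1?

0

Ratio test on column x_2 — row 1: (21/4)/(5/4) = 21/5; row 2: entry -15/4 ≤ 0; row 3: (25/4)/(5/4) = 5. Minimum is 21/5 at row 1 (x_1 leaves); pivot element 5/4.
Divide row 1 by 5/4; eliminate column x_2 from the other rows.
Row 2 update in column s_1: -3/4 − (-15/4)·(1/5) = 0.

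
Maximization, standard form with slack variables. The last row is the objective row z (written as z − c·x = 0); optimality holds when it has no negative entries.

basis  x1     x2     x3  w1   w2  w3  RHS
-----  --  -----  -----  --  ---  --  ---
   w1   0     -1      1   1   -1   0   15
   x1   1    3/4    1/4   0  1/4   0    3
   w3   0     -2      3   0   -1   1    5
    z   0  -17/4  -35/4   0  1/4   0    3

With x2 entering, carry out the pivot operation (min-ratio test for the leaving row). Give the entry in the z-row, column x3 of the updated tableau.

-22/3

Ratio test on column x2 — row 1: entry -1 ≤ 0; row 2: 3/(3/4) = 4; row 3: entry -2 ≤ 0. Minimum is 4 at row 2 (x1 leaves); pivot element 3/4.
Divide row 2 by 3/4; eliminate column x2 from the other rows.
z-row update in column x3: -35/4 − (-17/4)·(1/3) = -22/3.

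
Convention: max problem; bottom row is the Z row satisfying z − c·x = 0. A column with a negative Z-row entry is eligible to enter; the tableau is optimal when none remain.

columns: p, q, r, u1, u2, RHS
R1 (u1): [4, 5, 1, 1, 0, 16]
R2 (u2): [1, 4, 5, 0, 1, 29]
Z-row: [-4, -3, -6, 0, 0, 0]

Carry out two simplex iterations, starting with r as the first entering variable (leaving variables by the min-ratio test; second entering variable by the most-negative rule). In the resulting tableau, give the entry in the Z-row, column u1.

Ratio test on column r — row 1: 16/1 = 16; row 2: 29/5 = 29/5. Minimum is 29/5 at row 2 (u2 leaves); pivot element 5.
Divide row 2 by 5; eliminate column r from the other rows.
Second iteration: most negative Z-row entry is -14/5 in column p, so p enters.
Ratio test on column p — row 1: (51/5)/(19/5) = 51/19; row 2: (29/5)/(1/5) = 29. Minimum is 51/19 at row 1 (u1 leaves); pivot element 19/5.
Divide row 1 by 19/5; eliminate column p from the other rows.
After both pivots, the entry at the Z-row, column u1 is 14/19.

14/19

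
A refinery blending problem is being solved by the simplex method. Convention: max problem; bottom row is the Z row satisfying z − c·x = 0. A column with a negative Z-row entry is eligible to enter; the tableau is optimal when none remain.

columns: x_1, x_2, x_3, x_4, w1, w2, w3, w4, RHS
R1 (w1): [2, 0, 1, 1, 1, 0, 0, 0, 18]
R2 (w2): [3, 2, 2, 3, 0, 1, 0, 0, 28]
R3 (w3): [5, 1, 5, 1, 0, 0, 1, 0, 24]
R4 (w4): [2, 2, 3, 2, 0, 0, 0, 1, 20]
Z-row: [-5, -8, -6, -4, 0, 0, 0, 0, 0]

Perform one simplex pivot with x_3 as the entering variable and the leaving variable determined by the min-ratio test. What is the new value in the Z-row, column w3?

Ratio test on column x_3 — row 1: 18/1 = 18; row 2: 28/2 = 14; row 3: 24/5 = 24/5; row 4: 20/3 = 20/3. Minimum is 24/5 at row 3 (w3 leaves); pivot element 5.
Divide row 3 by 5; eliminate column x_3 from the other rows.
Z-row update in column w3: 0 − (-6)·(1/5) = 6/5.

6/5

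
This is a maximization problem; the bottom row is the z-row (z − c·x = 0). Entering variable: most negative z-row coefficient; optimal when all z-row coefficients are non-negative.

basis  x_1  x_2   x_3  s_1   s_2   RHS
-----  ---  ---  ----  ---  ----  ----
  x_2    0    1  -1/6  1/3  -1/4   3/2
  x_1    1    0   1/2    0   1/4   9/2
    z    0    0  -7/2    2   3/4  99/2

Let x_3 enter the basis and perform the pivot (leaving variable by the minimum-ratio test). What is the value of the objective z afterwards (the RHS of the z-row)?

81

Ratio test on column x_3 — row 1: entry -1/6 ≤ 0; row 2: (9/2)/(1/2) = 9. Minimum is 9 at row 2 (x_1 leaves); pivot element 1/2.
Pivot on row 2; the z-row RHS becomes 99/2 − (-7/2)·9 = 81.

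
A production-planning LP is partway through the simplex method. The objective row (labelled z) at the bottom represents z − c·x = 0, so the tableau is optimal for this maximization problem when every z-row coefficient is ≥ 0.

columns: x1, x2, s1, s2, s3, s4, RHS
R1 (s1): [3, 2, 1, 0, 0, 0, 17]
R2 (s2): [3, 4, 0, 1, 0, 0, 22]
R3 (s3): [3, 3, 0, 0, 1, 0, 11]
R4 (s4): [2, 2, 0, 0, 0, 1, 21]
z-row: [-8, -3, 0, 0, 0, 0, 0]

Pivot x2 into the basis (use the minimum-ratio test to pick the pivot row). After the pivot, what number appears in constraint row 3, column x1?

1

Ratio test on column x2 — row 1: 17/2 = 17/2; row 2: 22/4 = 11/2; row 3: 11/3 = 11/3; row 4: 21/2 = 21/2. Minimum is 11/3 at row 3 (s3 leaves); pivot element 3.
Divide row 3 by 3; eliminate column x2 from the other rows.
In the new row 3, the x1 entry is the old entry divided by the pivot: 3/3 = 1.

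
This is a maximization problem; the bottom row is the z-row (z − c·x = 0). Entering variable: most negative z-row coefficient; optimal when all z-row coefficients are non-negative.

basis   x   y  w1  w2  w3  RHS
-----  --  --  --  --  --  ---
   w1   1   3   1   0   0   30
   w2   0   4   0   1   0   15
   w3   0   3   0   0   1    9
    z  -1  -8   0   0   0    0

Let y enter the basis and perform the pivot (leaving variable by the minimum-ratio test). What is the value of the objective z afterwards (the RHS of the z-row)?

24

Ratio test on column y — row 1: 30/3 = 10; row 2: 15/4 = 15/4; row 3: 9/3 = 3. Minimum is 3 at row 3 (w3 leaves); pivot element 3.
Pivot on row 3; the z-row RHS becomes 0 − (-8)·3 = 24.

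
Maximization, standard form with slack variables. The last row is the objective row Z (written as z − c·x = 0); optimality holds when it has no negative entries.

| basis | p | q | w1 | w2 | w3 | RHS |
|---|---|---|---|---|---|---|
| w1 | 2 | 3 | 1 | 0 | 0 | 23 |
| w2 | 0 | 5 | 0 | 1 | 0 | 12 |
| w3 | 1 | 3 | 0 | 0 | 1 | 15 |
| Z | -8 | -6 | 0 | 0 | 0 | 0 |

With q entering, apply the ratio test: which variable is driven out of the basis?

w2

Column q entries and ratios — w1: 23/3 = 23/3; w2: 12/5 = 12/5; w3: 15/3 = 5.
Smallest ratio is 12/5 in the row of w2, so w2 leaves.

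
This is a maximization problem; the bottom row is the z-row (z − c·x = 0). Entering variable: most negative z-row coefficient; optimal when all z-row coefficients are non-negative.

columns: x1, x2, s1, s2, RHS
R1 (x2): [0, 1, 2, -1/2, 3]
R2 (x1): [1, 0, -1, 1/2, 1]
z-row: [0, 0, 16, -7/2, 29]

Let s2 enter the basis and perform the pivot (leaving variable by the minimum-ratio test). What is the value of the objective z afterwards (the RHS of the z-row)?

36

Ratio test on column s2 — row 1: entry -1/2 ≤ 0; row 2: 1/(1/2) = 2. Minimum is 2 at row 2 (x1 leaves); pivot element 1/2.
Pivot on row 2; the z-row RHS becomes 29 − (-7/2)·2 = 36.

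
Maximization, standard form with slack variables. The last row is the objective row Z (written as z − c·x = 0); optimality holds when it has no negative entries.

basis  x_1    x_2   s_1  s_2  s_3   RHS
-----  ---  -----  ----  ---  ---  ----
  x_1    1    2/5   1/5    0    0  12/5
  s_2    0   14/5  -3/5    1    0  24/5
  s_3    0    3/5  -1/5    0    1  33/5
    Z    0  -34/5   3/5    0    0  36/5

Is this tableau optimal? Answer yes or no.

The Z-row has a negative entry -34/5 in column x_2, so it is not optimal.

no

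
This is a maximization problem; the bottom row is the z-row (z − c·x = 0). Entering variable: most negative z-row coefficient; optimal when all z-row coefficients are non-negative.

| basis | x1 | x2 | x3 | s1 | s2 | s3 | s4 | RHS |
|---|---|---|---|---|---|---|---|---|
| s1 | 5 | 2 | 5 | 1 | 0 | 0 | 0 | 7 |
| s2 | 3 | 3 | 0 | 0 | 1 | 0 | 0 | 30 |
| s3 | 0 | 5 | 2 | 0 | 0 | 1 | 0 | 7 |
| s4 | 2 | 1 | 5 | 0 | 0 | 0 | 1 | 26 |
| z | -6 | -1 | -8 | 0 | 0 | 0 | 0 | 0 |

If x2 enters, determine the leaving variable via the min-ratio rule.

Column x2 entries and ratios — s1: 7/2 = 7/2; s2: 30/3 = 10; s3: 7/5 = 7/5; s4: 26/1 = 26.
Smallest ratio is 7/5 in the row of s3, so s3 leaves.

s3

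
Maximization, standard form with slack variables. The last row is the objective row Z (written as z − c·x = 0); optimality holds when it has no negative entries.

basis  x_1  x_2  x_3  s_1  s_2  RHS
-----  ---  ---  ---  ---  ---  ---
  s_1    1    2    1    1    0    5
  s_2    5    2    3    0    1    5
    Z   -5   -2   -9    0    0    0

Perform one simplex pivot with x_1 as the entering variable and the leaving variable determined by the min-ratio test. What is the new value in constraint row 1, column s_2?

Ratio test on column x_1 — row 1: 5/1 = 5; row 2: 5/5 = 1. Minimum is 1 at row 2 (s_2 leaves); pivot element 5.
Divide row 2 by 5; eliminate column x_1 from the other rows.
Row 1 update in column s_2: 0 − 1·(1/5) = -1/5.

-1/5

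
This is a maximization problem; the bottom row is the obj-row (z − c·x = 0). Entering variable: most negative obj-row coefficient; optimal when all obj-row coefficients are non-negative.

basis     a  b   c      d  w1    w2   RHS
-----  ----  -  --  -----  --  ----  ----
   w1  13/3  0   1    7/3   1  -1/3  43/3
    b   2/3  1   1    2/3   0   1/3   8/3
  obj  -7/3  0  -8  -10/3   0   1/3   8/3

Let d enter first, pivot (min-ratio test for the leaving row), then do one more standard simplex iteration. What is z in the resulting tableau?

Ratio test on column d — row 1: (43/3)/(7/3) = 43/7; row 2: (8/3)/(2/3) = 4. Minimum is 4 at row 2 (b leaves); pivot element 2/3.
Pivot on row 2; the obj-row RHS becomes 8/3 − (-10/3)·4 = 16.
Next entering variable (most negative obj-row entry -3): c.
Ratio test on column c — row 1: entry -5/2 ≤ 0; row 2: 4/(3/2) = 8/3. Minimum is 8/3 at row 2 (d leaves); pivot element 3/2.
After the second pivot the obj-row RHS is 16 − (-3)·(8/3) = 24.

24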